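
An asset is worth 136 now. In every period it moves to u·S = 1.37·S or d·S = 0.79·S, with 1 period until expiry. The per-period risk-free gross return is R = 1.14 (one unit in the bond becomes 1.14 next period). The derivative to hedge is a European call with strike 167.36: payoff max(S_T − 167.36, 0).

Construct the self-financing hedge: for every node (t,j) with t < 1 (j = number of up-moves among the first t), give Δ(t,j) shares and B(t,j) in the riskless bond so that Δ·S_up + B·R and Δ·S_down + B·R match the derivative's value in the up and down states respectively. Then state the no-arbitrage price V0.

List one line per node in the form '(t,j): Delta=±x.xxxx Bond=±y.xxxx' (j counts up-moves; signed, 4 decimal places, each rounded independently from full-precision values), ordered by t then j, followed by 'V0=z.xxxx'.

Since d<R<u, set p* = (R−d)/(u−d) = 0.6034; price each node as the discounted p*-expectation of its children.
Terminal payoffs: V(1,0)=0.0000, V(1,1)=18.9600
Node (0,0) S=136.0000: V=(p*·18.9600+(1−p*)·0.0000)/1.14=10.0363; Δ=(18.9600−0.0000)/(186.3200−107.4400)=0.2404; B=V−Δ·S=-22.6534
Self-financing check: at every node Δ·S+B equals the discounted successor values.

(0,0): Delta=0.2404 Bond=-22.6534
V0=10.0363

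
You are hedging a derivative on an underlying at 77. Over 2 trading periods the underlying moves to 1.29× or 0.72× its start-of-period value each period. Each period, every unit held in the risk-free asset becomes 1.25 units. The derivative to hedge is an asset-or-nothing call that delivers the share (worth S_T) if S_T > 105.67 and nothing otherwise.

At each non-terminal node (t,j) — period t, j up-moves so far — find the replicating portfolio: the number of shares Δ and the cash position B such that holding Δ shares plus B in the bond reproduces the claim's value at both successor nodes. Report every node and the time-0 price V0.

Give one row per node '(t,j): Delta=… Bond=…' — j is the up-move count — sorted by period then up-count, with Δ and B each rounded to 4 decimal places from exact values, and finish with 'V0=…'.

(0,0): Delta=2.1717 Bond=-96.3183
(1,0): Delta=0.0000 Bond=0.0000
(1,1): Delta=2.2632 Bond=-129.4845
V0=70.9010

The replicating-portfolio and risk-neutral prices coincide; use p* = (1.25−0.72)/(1.29−0.72) = 0.9298 for the latter.
Terminal values V(2,·): V(2,0)=0.0000, V(2,1)=0.0000, V(2,2)=128.1357
(1,0): S=55.4400. Δ = (V_up−V_dn)/(S_up−S_dn) = (0.0000−0.0000)/(71.5176−39.9168) = 0.0000. V = [p*·0.0000 + (1−p*)·0.0000]/1.25 = 0.0000. B = V − Δ·S = 0.0000.
(1,1): S=99.3300. Δ = (V_up−V_dn)/(S_up−S_dn) = (128.1357−0.0000)/(128.1357−71.5176) = 2.2632. V = [p*·128.1357 + (1−p*)·0.0000]/1.25 = 95.3150. B = V − Δ·S = -129.4845.
(0,0): S=77.0000. Δ = (V_up−V_dn)/(S_up−S_dn) = (95.3150−0.0000)/(99.3300−55.4400) = 2.1717. V = [p*·95.3150 + (1−p*)·0.0000]/1.25 = 70.9010. B = V − Δ·S = -96.3183.
Check: Δ(0,0)·S0 + B(0,0) = 70.9010 = V0.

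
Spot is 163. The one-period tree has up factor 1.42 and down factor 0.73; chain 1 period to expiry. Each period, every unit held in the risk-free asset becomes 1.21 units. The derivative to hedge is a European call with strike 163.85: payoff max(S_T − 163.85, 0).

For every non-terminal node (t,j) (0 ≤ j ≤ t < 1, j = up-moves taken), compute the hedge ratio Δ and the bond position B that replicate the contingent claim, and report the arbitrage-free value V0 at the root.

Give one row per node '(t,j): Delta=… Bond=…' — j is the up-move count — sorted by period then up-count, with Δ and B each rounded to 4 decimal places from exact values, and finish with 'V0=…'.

(0,0): Delta=0.6011 Bond=-59.1152
V0=38.8703

No-arbitrage ⇒ martingale measure with p* = (R−d)/(u−d) = 0.6957.
Payoff layer (t=1): V(1,0)=0.0000, V(1,1)=67.6100
  t=0,j=0: stock 163.0000 → up 231.4600 (V=67.6100), down 118.9900 (V=0.0000). Price 38.8703; hedge Δ=0.6011, bond B=-59.1152.
Each (Δ,B) replicates both successor values, so the strategy is self-financing and V0 is arbitrage-free.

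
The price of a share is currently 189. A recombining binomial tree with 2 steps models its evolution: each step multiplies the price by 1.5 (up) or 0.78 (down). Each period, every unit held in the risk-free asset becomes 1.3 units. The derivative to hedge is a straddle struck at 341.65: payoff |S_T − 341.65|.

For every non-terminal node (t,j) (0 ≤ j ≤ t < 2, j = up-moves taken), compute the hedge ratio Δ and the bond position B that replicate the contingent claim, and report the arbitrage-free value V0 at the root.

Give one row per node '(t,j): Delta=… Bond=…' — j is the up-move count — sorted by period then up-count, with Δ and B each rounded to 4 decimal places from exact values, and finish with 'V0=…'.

Under the risk-neutral measure, an up-move has probability p* = (R−d)/(u−d) = 0.7222 and values discount at R = 1.3.
Terminal payoffs: V(2,0)=226.6624, V(2,1)=120.5200, V(2,2)=83.6000
  t=1,j=0: stock 147.4200 → up 221.1300 (V=120.5200), down 114.9876 (V=226.6624). Price 115.3877; hedge Δ=-1.0000, bond B=262.8077.
  t=1,j=1: stock 283.5000 → up 425.2500 (V=83.6000), down 221.1300 (V=120.5200). Price 72.1966; hedge Δ=-0.1809, bond B=123.4744.
  t=0,j=0: stock 189.0000 → up 283.5000 (V=72.1966), down 147.4200 (V=115.3877). Price 64.7647; hedge Δ=-0.3174, bond B=124.7524.
Root portfolio cost Δ·189+B reproduces V0=64.7647.

(0,0): Delta=-0.3174 Bond=124.7524
(1,0): Delta=-1.0000 Bond=262.8077
(1,1): Delta=-0.1809 Bond=123.4744
V0=64.7647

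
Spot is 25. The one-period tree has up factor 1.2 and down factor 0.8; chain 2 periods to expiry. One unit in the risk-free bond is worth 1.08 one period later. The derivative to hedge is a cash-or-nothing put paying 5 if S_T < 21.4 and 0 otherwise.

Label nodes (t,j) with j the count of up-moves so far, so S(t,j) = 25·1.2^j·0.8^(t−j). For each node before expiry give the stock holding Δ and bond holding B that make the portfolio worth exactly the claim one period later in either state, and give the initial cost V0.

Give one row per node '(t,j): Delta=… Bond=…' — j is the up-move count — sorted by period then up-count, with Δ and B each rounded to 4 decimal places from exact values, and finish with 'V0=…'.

Risk-neutral probability p* = (R−d)/(u−d) = (1.08−0.8)/(1.2−0.8) = 0.7000.
Payoff layer (t=2): V(2,0)=5.0000, V(2,1)=0.0000, V(2,2)=0.0000
(1,0): S=20.0000. Δ = (V_up−V_dn)/(S_up−S_dn) = (0.0000−5.0000)/(24.0000−16.0000) = -0.6250. V = [p*·0.0000 + (1−p*)·5.0000]/1.08 = 1.3889. B = V − Δ·S = 13.8889.
(1,1): S=30.0000. Δ = (V_up−V_dn)/(S_up−S_dn) = (0.0000−0.0000)/(36.0000−24.0000) = 0.0000. V = [p*·0.0000 + (1−p*)·0.0000]/1.08 = 0.0000. B = V − Δ·S = 0.0000.
(0,0): S=25.0000. Δ = (V_up−V_dn)/(S_up−S_dn) = (0.0000−1.3889)/(30.0000−20.0000) = -0.1389. V = [p*·0.0000 + (1−p*)·1.3889]/1.08 = 0.3858. B = V − Δ·S = 3.8580.
The time-0 hedge costs 0.3858, which is the no-arbitrage price.

(0,0): Delta=-0.1389 Bond=3.8580
(1,0): Delta=-0.6250 Bond=13.8889
(1,1): Delta=0.0000 Bond=0.0000
V0=0.3858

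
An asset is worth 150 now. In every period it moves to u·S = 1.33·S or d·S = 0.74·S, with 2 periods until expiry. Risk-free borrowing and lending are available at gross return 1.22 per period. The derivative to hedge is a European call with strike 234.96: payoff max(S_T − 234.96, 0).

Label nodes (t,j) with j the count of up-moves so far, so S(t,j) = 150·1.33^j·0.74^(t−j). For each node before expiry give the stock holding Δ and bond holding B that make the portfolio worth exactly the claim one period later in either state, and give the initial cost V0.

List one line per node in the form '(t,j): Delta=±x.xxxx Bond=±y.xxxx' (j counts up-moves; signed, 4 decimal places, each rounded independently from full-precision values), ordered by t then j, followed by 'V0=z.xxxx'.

Risk-neutral probability p* = (R−d)/(u−d) = (1.22−0.74)/(1.33−0.74) = 0.8136.
Terminal values V(2,·): V(2,0)=0.0000, V(2,1)=0.0000, V(2,2)=30.3750
  t=1,j=0: stock 111.0000 → up 147.6300 (V=0.0000), down 82.1400 (V=0.0000). Price 0.0000; hedge Δ=0.0000, bond B=0.0000.
  t=1,j=1: stock 199.5000 → up 265.3350 (V=30.3750), down 147.6300 (V=0.0000). Price 20.2556; hedge Δ=0.2581, bond B=-31.2274.
  t=0,j=0: stock 150.0000 → up 199.5000 (V=20.2556), down 111.0000 (V=0.0000). Price 13.5075; hedge Δ=0.2289, bond B=-20.8241.
Self-financing check: at every node Δ·S+B equals the discounted successor values.

(0,0): Delta=0.2289 Bond=-20.8241
(1,0): Delta=0.0000 Bond=0.0000
(1,1): Delta=0.2581 Bond=-31.2274
V0=13.5075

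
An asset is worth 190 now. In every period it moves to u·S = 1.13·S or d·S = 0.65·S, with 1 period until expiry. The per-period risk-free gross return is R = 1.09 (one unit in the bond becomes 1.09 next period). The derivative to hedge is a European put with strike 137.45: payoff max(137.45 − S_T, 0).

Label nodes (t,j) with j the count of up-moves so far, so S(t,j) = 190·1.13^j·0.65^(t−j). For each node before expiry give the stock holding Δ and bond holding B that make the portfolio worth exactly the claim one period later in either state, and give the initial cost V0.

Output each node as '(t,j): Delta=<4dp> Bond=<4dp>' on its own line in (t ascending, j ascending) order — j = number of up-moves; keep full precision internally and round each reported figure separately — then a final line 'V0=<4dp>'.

The replicating-portfolio and risk-neutral prices coincide; use p* = (1.09−0.65)/(1.13−0.65) = 0.9167 for the latter.
At expiry t=1: V(1,0)=13.9500, V(1,1)=0.0000
(0,0): S=190.0000. Δ = (V_up−V_dn)/(S_up−S_dn) = (0.0000−13.9500)/(214.7000−123.5000) = -0.1530. V = [p*·0.0000 + (1−p*)·13.9500]/1.09 = 1.0665. B = V − Δ·S = 30.1290.
Check: Δ(0,0)·S0 + B(0,0) = 1.0665 = V0.

(0,0): Delta=-0.1530 Bond=30.1290
V0=1.0665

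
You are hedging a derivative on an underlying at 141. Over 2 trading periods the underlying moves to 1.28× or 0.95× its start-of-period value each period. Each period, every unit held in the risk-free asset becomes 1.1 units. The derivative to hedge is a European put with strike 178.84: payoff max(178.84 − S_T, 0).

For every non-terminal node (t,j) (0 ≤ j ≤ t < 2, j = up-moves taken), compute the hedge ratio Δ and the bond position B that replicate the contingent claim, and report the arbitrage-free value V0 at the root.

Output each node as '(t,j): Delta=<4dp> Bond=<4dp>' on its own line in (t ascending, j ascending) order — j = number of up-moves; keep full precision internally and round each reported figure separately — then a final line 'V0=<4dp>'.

(0,0): Delta=-0.5367 Bond=91.3783
(1,0): Delta=-1.0000 Bond=162.5818
(1,1): Delta=-0.1240 Bond=26.0372
V0=15.7106

Risk-neutral probability p* = (R−d)/(u−d) = (1.1−0.95)/(1.28−0.95) = 0.4545.
Terminal payoffs: V(2,0)=51.5875, V(2,1)=7.3840, V(2,2)=0.0000
(1,0): S=133.9500. Δ = (V_up−V_dn)/(S_up−S_dn) = (7.3840−51.5875)/(171.4560−127.2525) = -1.0000. V = [p*·7.3840 + (1−p*)·51.5875]/1.1 = 28.6318. B = V − Δ·S = 162.5818.
(1,1): S=180.4800. Δ = (V_up−V_dn)/(S_up−S_dn) = (0.0000−7.3840)/(231.0144−171.4560) = -0.1240. V = [p*·0.0000 + (1−p*)·7.3840]/1.1 = 3.6615. B = V − Δ·S = 26.0372.
(0,0): S=141.0000. Δ = (V_up−V_dn)/(S_up−S_dn) = (3.6615−28.6318)/(180.4800−133.9500) = -0.5367. V = [p*·3.6615 + (1−p*)·28.6318]/1.1 = 15.7106. B = V − Δ·S = 91.3783.
Each (Δ,B) replicates both successor values, so the strategy is self-financing and V0 is arbitrage-free.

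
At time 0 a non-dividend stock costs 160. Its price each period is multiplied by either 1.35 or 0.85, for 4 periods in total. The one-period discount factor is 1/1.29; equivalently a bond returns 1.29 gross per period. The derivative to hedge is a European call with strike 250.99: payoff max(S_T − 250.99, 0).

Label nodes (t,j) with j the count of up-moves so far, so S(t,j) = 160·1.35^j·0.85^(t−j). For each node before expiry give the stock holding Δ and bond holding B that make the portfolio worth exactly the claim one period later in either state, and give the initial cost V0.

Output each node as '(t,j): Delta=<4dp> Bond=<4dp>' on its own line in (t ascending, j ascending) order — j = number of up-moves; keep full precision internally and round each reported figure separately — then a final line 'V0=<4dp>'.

(0,0): Delta=0.9168 Bond=-76.0766
(1,0): Delta=0.5723 Bond=-51.2815
(1,1): Delta=0.9464 Bond=-104.5284
(2,0): Delta=0.0000 Bond=0.0000
(2,1): Delta=0.6214 Bond=-75.1740
(2,2): Delta=0.9743 Bond=-142.9781
(3,0): Delta=0.0000 Bond=0.0000
(3,1): Delta=0.0000 Bond=0.0000
(3,2): Delta=0.6747 Bond=-110.1982
(3,3): Delta=1.0000 Bond=-194.5659
V0=70.6110

Since d<R<u, set p* = (R−d)/(u−d) = 0.8800; price each node as the discounted p*-expectation of its children.
Payoff layer (t=4): V(4,0)=0.0000, V(4,1)=0.0000, V(4,2)=0.0000, V(4,3)=83.6210, V(4,4)=280.4510
Node (3,0) S=98.2600: V=(p*·0.0000+(1−p*)·0.0000)/1.29=0.0000; Δ=(0.0000−0.0000)/(132.6510−83.5210)=0.0000; B=V−Δ·S=0.0000
Node (3,1) S=156.0600: V=(p*·0.0000+(1−p*)·0.0000)/1.29=0.0000; Δ=(0.0000−0.0000)/(210.6810−132.6510)=0.0000; B=V−Δ·S=0.0000
Node (3,2) S=247.8600: V=(p*·83.6210+(1−p*)·0.0000)/1.29=57.0438; Δ=(83.6210−0.0000)/(334.6110−210.6810)=0.6747; B=V−Δ·S=-110.1982
Node (3,3) S=393.6600: V=(p*·280.4510+(1−p*)·83.6210)/1.29=199.0941; Δ=(280.4510−83.6210)/(531.4410−334.6110)=1.0000; B=V−Δ·S=-194.5659
Node (2,0) S=115.6000: V=(p*·0.0000+(1−p*)·0.0000)/1.29=0.0000; Δ=(0.0000−0.0000)/(156.0600−98.2600)=0.0000; B=V−Δ·S=0.0000
Node (2,1) S=183.6000: V=(p*·57.0438+(1−p*)·0.0000)/1.29=38.9136; Δ=(57.0438−0.0000)/(247.8600−156.0600)=0.6214; B=V−Δ·S=-75.1740
Node (2,2) S=291.6000: V=(p*·199.0941+(1−p*)·57.0438)/1.29=141.1225; Δ=(199.0941−57.0438)/(393.6600−247.8600)=0.9743; B=V−Δ·S=-142.9781
Node (1,0) S=136.0000: V=(p*·38.9136+(1−p*)·0.0000)/1.29=26.5457; Δ=(38.9136−0.0000)/(183.6000−115.6000)=0.5723; B=V−Δ·S=-51.2815
Node (1,1) S=216.0000: V=(p*·141.1225+(1−p*)·38.9136)/1.29=99.8895; Δ=(141.1225−38.9136)/(291.6000−183.6000)=0.9464; B=V−Δ·S=-104.5284
Node (0,0) S=160.0000: V=(p*·99.8895+(1−p*)·26.5457)/1.29=70.6110; Δ=(99.8895−26.5457)/(216.0000−136.0000)=0.9168; B=V−Δ·S=-76.0766
Self-financing check: at every node Δ·S+B equals the discounted successor values.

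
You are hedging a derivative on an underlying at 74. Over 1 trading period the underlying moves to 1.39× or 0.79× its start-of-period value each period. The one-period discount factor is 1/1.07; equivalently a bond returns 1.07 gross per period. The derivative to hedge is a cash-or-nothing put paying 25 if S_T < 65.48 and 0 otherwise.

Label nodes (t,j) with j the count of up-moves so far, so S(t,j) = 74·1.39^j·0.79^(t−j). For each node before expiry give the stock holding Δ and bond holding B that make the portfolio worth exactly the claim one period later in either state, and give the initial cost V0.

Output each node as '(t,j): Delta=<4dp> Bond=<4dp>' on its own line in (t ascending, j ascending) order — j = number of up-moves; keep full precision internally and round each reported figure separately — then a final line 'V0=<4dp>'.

(0,0): Delta=-0.5631 Bond=54.1277
V0=12.4611

The replicating-portfolio and risk-neutral prices coincide; use p* = (1.07−0.79)/(1.39−0.79) = 0.4667 for the latter.
Terminal payoffs: V(1,0)=25.0000, V(1,1)=0.0000
  t=0,j=0: stock 74.0000 → up 102.8600 (V=0.0000), down 58.4600 (V=25.0000). Price 12.4611; hedge Δ=-0.5631, bond B=54.1277.
The time-0 hedge costs 12.4611, which is the no-arbitrage price.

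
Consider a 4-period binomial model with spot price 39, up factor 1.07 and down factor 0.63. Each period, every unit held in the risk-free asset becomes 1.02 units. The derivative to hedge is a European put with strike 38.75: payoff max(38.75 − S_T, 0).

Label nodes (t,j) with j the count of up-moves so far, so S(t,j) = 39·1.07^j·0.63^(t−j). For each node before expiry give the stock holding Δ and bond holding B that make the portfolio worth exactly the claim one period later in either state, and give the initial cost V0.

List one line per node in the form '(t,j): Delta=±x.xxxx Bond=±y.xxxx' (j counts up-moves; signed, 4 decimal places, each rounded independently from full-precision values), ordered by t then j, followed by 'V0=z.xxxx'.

(0,0): Delta=-0.5269 Bond=24.4036
(1,0): Delta=-1.0000 Bond=36.5150
(1,1): Delta=-0.4912 Bond=23.4015
(2,0): Delta=-1.0000 Bond=37.2453
(2,1): Delta=-1.0000 Bond=37.2453
(2,2): Delta=-0.4528 Bond=22.1547
(3,0): Delta=-1.0000 Bond=37.9902
(3,1): Delta=-1.0000 Bond=37.9902
(3,2): Delta=-1.0000 Bond=37.9902
(3,3): Delta=-0.4115 Bond=20.6244
V0=3.8533

The replicating-portfolio and risk-neutral prices coincide; use p* = (1.02−0.63)/(1.07−0.63) = 0.8864 for the latter.
At expiry t=4: V(4,0)=32.6063, V(4,1)=28.3155, V(4,2)=21.0280, V(4,3)=8.6507, V(4,4)=0.0000
  t=3,j=0: stock 9.7518 → up 10.4345 (V=28.3155), down 6.1437 (V=32.6063). Price 28.2384; hedge Δ=-1.0000, bond B=37.9902.
  t=3,j=1: stock 16.5626 → up 17.7220 (V=21.0280), down 10.4345 (V=28.3155). Price 21.4276; hedge Δ=-1.0000, bond B=37.9902.
  t=3,j=2: stock 28.1302 → up 30.0993 (V=8.6507), down 17.7220 (V=21.0280). Price 9.8600; hedge Δ=-1.0000, bond B=37.9902.
  t=3,j=3: stock 47.7767 → up 51.1210 (V=0.0000), down 30.0993 (V=8.6507). Price 0.9638; hedge Δ=-0.4115, bond B=20.6244.
  t=2,j=0: stock 15.4791 → up 16.5626 (V=21.4276), down 9.7518 (V=28.2384). Price 21.7662; hedge Δ=-1.0000, bond B=37.2453.
  t=2,j=1: stock 26.2899 → up 28.1302 (V=9.8600), down 16.5626 (V=21.4276). Price 10.9554; hedge Δ=-1.0000, bond B=37.2453.
  t=2,j=2: stock 44.6511 → up 47.7767 (V=0.9638), down 28.1302 (V=9.8600). Price 1.9360; hedge Δ=-0.4528, bond B=22.1547.
  t=1,j=0: stock 24.5700 → up 26.2899 (V=10.9554), down 15.4791 (V=21.7662). Price 11.9450; hedge Δ=-1.0000, bond B=36.5150.
  t=1,j=1: stock 41.7300 → up 44.6511 (V=1.9360), down 26.2899 (V=10.9554). Price 2.9029; hedge Δ=-0.4912, bond B=23.4015.
  t=0,j=0: stock 39.0000 → up 41.7300 (V=2.9029), down 24.5700 (V=11.9450). Price 3.8533; hedge Δ=-0.5269, bond B=24.4036.
The time-0 hedge costs 3.8533, which is the no-arbitrage price.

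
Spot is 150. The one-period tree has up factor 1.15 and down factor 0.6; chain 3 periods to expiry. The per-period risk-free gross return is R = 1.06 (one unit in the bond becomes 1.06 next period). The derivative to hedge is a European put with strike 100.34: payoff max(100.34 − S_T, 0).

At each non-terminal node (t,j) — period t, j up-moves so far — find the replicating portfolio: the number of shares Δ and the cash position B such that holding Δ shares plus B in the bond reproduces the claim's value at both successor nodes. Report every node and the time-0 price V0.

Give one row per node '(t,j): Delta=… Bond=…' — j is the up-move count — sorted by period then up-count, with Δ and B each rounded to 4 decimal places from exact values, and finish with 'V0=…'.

(0,0): Delta=-0.1215 Bond=20.6314
(1,0): Delta=-0.7022 Bond=74.1295
(1,1): Delta=-0.0622 Bond=11.6445
(2,0): Delta=-1.0000 Bond=94.6604
(2,1): Delta=-0.6718 Bond=75.4305
(2,2): Delta=0.0000 Bond=0.0000
V0=2.4071

Since d<R<u, set p* = (R−d)/(u−d) = 0.8364; price each node as the discounted p*-expectation of its children.
Terminal payoffs: V(3,0)=67.9400, V(3,1)=38.2400, V(3,2)=0.0000, V(3,3)=0.0000
Node (2,0) S=54.0000: V=(p*·38.2400+(1−p*)·67.9400)/1.06=40.6604; Δ=(38.2400−67.9400)/(62.1000−32.4000)=-1.0000; B=V−Δ·S=94.6604
Node (2,1) S=103.5000: V=(p*·0.0000+(1−p*)·38.2400)/1.06=5.9033; Δ=(0.0000−38.2400)/(119.0250−62.1000)=-0.6718; B=V−Δ·S=75.4305
Node (2,2) S=198.3750: V=(p*·0.0000+(1−p*)·0.0000)/1.06=0.0000; Δ=(0.0000−0.0000)/(228.1312−119.0250)=0.0000; B=V−Δ·S=0.0000
Node (1,0) S=90.0000: V=(p*·5.9033+(1−p*)·40.6604)/1.06=10.9347; Δ=(5.9033−40.6604)/(103.5000−54.0000)=-0.7022; B=V−Δ·S=74.1295
Node (1,1) S=172.5000: V=(p*·0.0000+(1−p*)·5.9033)/1.06=0.9113; Δ=(0.0000−5.9033)/(198.3750−103.5000)=-0.0622; B=V−Δ·S=11.6445
Node (0,0) S=150.0000: V=(p*·0.9113+(1−p*)·10.9347)/1.06=2.4071; Δ=(0.9113−10.9347)/(172.5000−90.0000)=-0.1215; B=V−Δ·S=20.6314
Check: Δ(0,0)·S0 + B(0,0) = 2.4071 = V0.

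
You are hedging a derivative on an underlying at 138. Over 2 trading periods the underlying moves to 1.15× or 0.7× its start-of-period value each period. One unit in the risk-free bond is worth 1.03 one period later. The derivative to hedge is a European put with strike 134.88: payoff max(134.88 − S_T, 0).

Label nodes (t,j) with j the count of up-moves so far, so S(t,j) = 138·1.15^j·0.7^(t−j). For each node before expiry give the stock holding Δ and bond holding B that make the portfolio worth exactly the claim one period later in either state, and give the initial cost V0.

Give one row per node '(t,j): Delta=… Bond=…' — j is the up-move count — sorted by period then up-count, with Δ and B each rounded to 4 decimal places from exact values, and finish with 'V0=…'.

(0,0): Delta=-0.4540 Bond=75.9282
(1,0): Delta=-1.0000 Bond=130.9515
(1,1): Delta=-0.3331 Bond=59.0259
V0=13.2788

Risk-neutral probability p* = (R−d)/(u−d) = (1.03−0.7)/(1.15−0.7) = 0.7333.
At expiry t=2: V(2,0)=67.2600, V(2,1)=23.7900, V(2,2)=0.0000
(1,0): S=96.6000. Δ = (V_up−V_dn)/(S_up−S_dn) = (23.7900−67.2600)/(111.0900−67.6200) = -1.0000. V = [p*·23.7900 + (1−p*)·67.2600]/1.03 = 34.3515. B = V − Δ·S = 130.9515.
(1,1): S=158.7000. Δ = (V_up−V_dn)/(S_up−S_dn) = (0.0000−23.7900)/(182.5050−111.0900) = -0.3331. V = [p*·0.0000 + (1−p*)·23.7900]/1.03 = 6.1592. B = V − Δ·S = 59.0259.
(0,0): S=138.0000. Δ = (V_up−V_dn)/(S_up−S_dn) = (6.1592−34.3515)/(158.7000−96.6000) = -0.4540. V = [p*·6.1592 + (1−p*)·34.3515]/1.03 = 13.2788. B = V − Δ·S = 75.9282.
Check: Δ(0,0)·S0 + B(0,0) = 13.2788 = V0.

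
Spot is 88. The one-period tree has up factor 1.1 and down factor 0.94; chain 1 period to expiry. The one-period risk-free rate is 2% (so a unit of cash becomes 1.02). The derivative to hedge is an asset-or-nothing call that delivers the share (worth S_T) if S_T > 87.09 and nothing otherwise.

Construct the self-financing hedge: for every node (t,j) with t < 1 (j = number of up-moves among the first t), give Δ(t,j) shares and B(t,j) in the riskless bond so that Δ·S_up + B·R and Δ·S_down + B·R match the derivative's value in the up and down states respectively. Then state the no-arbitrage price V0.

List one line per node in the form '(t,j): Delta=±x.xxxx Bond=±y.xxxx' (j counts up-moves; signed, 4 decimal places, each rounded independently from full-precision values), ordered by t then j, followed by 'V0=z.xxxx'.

(0,0): Delta=6.8750 Bond=-557.5490
V0=47.4510

Risk-neutral probability p* = (R−d)/(u−d) = (1.02−0.94)/(1.1−0.94) = 0.5000.
Payoff layer (t=1): V(1,0)=0.0000, V(1,1)=96.8000
Node (0,0) S=88.0000: V=(p*·96.8000+(1−p*)·0.0000)/1.02=47.4510; Δ=(96.8000−0.0000)/(96.8000−82.7200)=6.8750; B=V−Δ·S=-557.5490
Self-financing check: at every node Δ·S+B equals the discounted successor values.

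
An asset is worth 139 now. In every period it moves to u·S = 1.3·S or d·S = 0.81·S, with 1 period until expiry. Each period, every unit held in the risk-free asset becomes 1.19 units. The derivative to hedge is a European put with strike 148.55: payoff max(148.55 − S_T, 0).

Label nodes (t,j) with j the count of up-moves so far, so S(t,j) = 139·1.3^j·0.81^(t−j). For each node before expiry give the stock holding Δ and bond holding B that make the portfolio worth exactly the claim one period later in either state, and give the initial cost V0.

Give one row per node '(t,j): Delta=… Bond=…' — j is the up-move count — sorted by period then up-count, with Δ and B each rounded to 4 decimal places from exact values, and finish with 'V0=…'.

Risk-neutral probability p* = (R−d)/(u−d) = (1.19−0.81)/(1.3−0.81) = 0.7755.
Terminal values V(1,·): V(1,0)=35.9600, V(1,1)=0.0000
  t=0,j=0: stock 139.0000 → up 180.7000 (V=0.0000), down 112.5900 (V=35.9600). Price 6.7837; hedge Δ=-0.5280, bond B=80.1715.
Each (Δ,B) replicates both successor values, so the strategy is self-financing and V0 is arbitrage-free.

(0,0): Delta=-0.5280 Bond=80.1715
V0=6.7837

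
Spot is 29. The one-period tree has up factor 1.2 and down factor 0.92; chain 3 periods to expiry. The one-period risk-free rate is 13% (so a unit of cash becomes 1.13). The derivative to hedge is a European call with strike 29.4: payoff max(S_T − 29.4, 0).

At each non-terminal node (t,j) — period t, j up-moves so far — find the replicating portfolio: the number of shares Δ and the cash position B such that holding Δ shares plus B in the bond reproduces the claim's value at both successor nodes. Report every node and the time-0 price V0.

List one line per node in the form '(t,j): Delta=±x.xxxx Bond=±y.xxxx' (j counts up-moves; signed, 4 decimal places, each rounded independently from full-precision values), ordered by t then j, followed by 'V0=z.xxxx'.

Under the risk-neutral measure, an up-move has probability p* = (R−d)/(u−d) = 0.7500 and values discount at R = 1.13.
Terminal values V(3,·): V(3,0)=0.0000, V(3,1)=0.0547, V(3,2)=9.0192, V(3,3)=20.7120
Node (2,0) S=24.5456: V=(p*·0.0547+(1−p*)·0.0000)/1.13=0.0363; Δ=(0.0547−0.0000)/(29.4547−22.5820)=0.0080; B=V−Δ·S=-0.1591
Node (2,1) S=32.0160: V=(p*·9.0192+(1−p*)·0.0547)/1.13=5.9983; Δ=(9.0192−0.0547)/(38.4192−29.4547)=1.0000; B=V−Δ·S=-26.0177
Node (2,2) S=41.7600: V=(p*·20.7120+(1−p*)·9.0192)/1.13=15.7423; Δ=(20.7120−9.0192)/(50.1120−38.4192)=1.0000; B=V−Δ·S=-26.0177
Node (1,0) S=26.6800: V=(p*·5.9983+(1−p*)·0.0363)/1.13=3.9892; Δ=(5.9983−0.0363)/(32.0160−24.5456)=0.7981; B=V−Δ·S=-17.3036
Node (1,1) S=34.8000: V=(p*·15.7423+(1−p*)·5.9983)/1.13=11.7755; Δ=(15.7423−5.9983)/(41.7600−32.0160)=1.0000; B=V−Δ·S=-23.0245
Node (0,0) S=29.0000: V=(p*·11.7755+(1−p*)·3.9892)/1.13=8.6982; Δ=(11.7755−3.9892)/(34.8000−26.6800)=0.9589; B=V−Δ·S=-19.1100
The time-0 hedge costs 8.6982, which is the no-arbitrage price.

(0,0): Delta=0.9589 Bond=-19.1100
(1,0): Delta=0.7981 Bond=-17.3036
(1,1): Delta=1.0000 Bond=-23.0245
(2,0): Delta=0.0080 Bond=-0.1591
(2,1): Delta=1.0000 Bond=-26.0177
(2,2): Delta=1.0000 Bond=-26.0177
V0=8.6982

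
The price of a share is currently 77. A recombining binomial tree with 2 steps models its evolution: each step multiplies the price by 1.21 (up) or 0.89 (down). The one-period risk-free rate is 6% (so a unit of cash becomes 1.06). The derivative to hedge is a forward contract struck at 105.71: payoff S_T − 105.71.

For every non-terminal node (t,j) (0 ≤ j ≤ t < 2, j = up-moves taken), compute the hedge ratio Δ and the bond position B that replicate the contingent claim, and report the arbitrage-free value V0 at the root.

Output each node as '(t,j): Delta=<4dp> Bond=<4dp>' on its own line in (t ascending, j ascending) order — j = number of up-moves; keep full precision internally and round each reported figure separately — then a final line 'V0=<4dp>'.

Since d<R<u, set p* = (R−d)/(u−d) = 0.5313; price each node as the discounted p*-expectation of its children.
Terminal values V(2,·): V(2,0)=-44.7183, V(2,1)=-22.7887, V(2,2)=7.0257
(1,0): S=68.5300. Δ = (V_up−V_dn)/(S_up−S_dn) = (-22.7887−-44.7183)/(82.9213−60.9917) = 1.0000. V = [p*·-22.7887 + (1−p*)·-44.7183]/1.06 = -31.1964. B = V − Δ·S = -99.7264.
(1,1): S=93.1700. Δ = (V_up−V_dn)/(S_up−S_dn) = (7.0257−-22.7887)/(112.7357−82.9213) = 1.0000. V = [p*·7.0257 + (1−p*)·-22.7887]/1.06 = -6.5564. B = V − Δ·S = -99.7264.
(0,0): S=77.0000. Δ = (V_up−V_dn)/(S_up−S_dn) = (-6.5564−-31.1964)/(93.1700−68.5300) = 1.0000. V = [p*·-6.5564 + (1−p*)·-31.1964]/1.06 = -17.0815. B = V − Δ·S = -94.0815.
Each (Δ,B) replicates both successor values, so the strategy is self-financing and V0 is arbitrage-free.

(0,0): Delta=1.0000 Bond=-94.0815
(1,0): Delta=1.0000 Bond=-99.7264
(1,1): Delta=1.0000 Bond=-99.7264
V0=-17.0815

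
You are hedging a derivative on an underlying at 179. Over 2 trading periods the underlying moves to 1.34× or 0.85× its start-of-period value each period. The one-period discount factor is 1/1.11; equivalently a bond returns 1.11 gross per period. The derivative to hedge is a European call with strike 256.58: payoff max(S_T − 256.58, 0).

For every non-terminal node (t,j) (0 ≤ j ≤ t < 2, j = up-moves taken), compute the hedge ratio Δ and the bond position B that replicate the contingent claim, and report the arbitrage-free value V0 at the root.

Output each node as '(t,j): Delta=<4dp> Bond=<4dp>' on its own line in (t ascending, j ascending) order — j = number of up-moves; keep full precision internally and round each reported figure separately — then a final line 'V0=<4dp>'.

Risk-neutral probability p* = (R−d)/(u−d) = (1.11−0.85)/(1.34−0.85) = 0.5306.
At expiry t=2: V(2,0)=0.0000, V(2,1)=0.0000, V(2,2)=64.8324
  t=1,j=0: stock 152.1500 → up 203.8810 (V=0.0000), down 129.3275 (V=0.0000). Price 0.0000; hedge Δ=0.0000, bond B=0.0000.
  t=1,j=1: stock 239.8600 → up 321.4124 (V=64.8324), down 203.8810 (V=0.0000). Price 30.9918; hedge Δ=0.5516, bond B=-101.3192.
  t=0,j=0: stock 179.0000 → up 239.8600 (V=30.9918), down 152.1500 (V=0.0000). Price 14.8150; hedge Δ=0.3533, bond B=-48.4335.
The time-0 hedge costs 14.8150, which is the no-arbitrage price.

(0,0): Delta=0.3533 Bond=-48.4335
(1,0): Delta=0.0000 Bond=0.0000
(1,1): Delta=0.5516 Bond=-101.3192
V0=14.8150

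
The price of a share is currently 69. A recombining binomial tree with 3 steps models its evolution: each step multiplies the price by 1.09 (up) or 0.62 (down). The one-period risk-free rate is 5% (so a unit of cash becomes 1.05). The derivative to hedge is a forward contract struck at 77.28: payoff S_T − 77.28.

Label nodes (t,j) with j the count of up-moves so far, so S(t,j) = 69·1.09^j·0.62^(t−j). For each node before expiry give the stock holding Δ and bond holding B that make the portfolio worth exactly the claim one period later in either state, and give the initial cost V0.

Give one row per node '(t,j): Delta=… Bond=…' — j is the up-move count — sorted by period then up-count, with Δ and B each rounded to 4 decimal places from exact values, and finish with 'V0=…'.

Under the risk-neutral measure, an up-move has probability p* = (R−d)/(u−d) = 0.9149 and values discount at R = 1.05.
Payoff layer (t=3): V(3,0)=-60.8354, V(3,1)=-48.3693, V(3,2)=-26.4531, V(3,3)=12.0770
  t=2,j=0: stock 26.5236 → up 28.9107 (V=-48.3693), down 16.4446 (V=-60.8354). Price -47.0764; hedge Δ=1.0000, bond B=-73.6000.
  t=2,j=1: stock 46.6302 → up 50.8269 (V=-26.4531), down 28.9107 (V=-48.3693). Price -26.9698; hedge Δ=1.0000, bond B=-73.6000.
  t=2,j=2: stock 81.9789 → up 89.3570 (V=12.0770), down 50.8269 (V=-26.4531). Price 8.3789; hedge Δ=1.0000, bond B=-73.6000.
  t=1,j=0: stock 42.7800 → up 46.6302 (V=-26.9698), down 26.5236 (V=-47.0764). Price -27.3152; hedge Δ=1.0000, bond B=-70.0952.
  t=1,j=1: stock 75.2100 → up 81.9789 (V=8.3789), down 46.6302 (V=-26.9698). Price 5.1148; hedge Δ=1.0000, bond B=-70.0952.
  t=0,j=0: stock 69.0000 → up 75.2100 (V=5.1148), down 42.7800 (V=-27.3152). Price 2.2426; hedge Δ=1.0000, bond B=-66.7574.
Self-financing check: at every node Δ·S+B equals the discounted successor values.

(0,0): Delta=1.0000 Bond=-66.7574
(1,0): Delta=1.0000 Bond=-70.0952
(1,1): Delta=1.0000 Bond=-70.0952
(2,0): Delta=1.0000 Bond=-73.6000
(2,1): Delta=1.0000 Bond=-73.6000
(2,2): Delta=1.0000 Bond=-73.6000
V0=2.2426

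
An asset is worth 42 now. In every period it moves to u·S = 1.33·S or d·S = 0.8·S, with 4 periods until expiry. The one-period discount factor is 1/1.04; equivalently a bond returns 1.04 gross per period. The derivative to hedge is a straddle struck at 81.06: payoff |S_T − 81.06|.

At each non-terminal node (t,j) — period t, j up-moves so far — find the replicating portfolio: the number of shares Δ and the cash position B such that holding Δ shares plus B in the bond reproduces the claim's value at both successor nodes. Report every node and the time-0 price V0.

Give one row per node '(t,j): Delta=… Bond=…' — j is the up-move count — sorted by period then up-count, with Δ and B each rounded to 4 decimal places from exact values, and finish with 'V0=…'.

(0,0): Delta=-0.6265 Bond=57.2237
(1,0): Delta=-1.0000 Bond=72.0620
(1,1): Delta=-0.3550 Bond=44.3489
(2,0): Delta=-1.0000 Bond=74.9445
(2,1): Delta=-1.0000 Bond=74.9445
(2,2): Delta=0.1137 Bond=11.2967
(3,0): Delta=-1.0000 Bond=77.9423
(3,1): Delta=-1.0000 Bond=77.9423
(3,2): Delta=-1.0000 Bond=77.9423
(3,3): Delta=0.9232 Bond=-68.2356
V0=30.9104

Under the risk-neutral measure, an up-move has probability p* = (R−d)/(u−d) = 0.4528 and values discount at R = 1.04.
Terminal payoffs: V(4,0)=63.8568, V(4,1)=52.4597, V(4,2)=33.5120, V(4,3)=2.0114, V(4,4)=50.3583
  t=3,j=0: stock 21.5040 → up 28.6003 (V=52.4597), down 17.2032 (V=63.8568). Price 56.4383; hedge Δ=-1.0000, bond B=77.9423.
  t=3,j=1: stock 35.7504 → up 47.5480 (V=33.5120), down 28.6003 (V=52.4597). Price 42.1919; hedge Δ=-1.0000, bond B=77.9423.
  t=3,j=2: stock 59.4350 → up 79.0486 (V=2.0114), down 47.5480 (V=33.5120). Price 18.5073; hedge Δ=-1.0000, bond B=77.9423.
  t=3,j=3: stock 98.8108 → up 131.4183 (V=50.3583), down 79.0486 (V=2.0114). Price 22.9849; hedge Δ=0.9232, bond B=-68.2356.
  t=2,j=0: stock 26.8800 → up 35.7504 (V=42.1919), down 21.5040 (V=56.4383). Price 48.0645; hedge Δ=-1.0000, bond B=74.9445.
  t=2,j=1: stock 44.6880 → up 59.4350 (V=18.5073), down 35.7504 (V=42.1919). Price 30.2565; hedge Δ=-1.0000, bond B=74.9445.
  t=2,j=2: stock 74.2938 → up 98.8108 (V=22.9849), down 59.4350 (V=18.5073). Price 19.7451; hedge Δ=0.1137, bond B=11.2967.
  t=1,j=0: stock 33.6000 → up 44.6880 (V=30.2565), down 26.8800 (V=48.0645). Price 38.4620; hedge Δ=-1.0000, bond B=72.0620.
  t=1,j=1: stock 55.8600 → up 74.2938 (V=19.7451), down 44.6880 (V=30.2565). Price 24.5160; hedge Δ=-0.3550, bond B=44.3489.
  t=0,j=0: stock 42.0000 → up 55.8600 (V=24.5160), down 33.6000 (V=38.4620). Price 30.9104; hedge Δ=-0.6265, bond B=57.2237.
Check: Δ(0,0)·S0 + B(0,0) = 30.9104 = V0.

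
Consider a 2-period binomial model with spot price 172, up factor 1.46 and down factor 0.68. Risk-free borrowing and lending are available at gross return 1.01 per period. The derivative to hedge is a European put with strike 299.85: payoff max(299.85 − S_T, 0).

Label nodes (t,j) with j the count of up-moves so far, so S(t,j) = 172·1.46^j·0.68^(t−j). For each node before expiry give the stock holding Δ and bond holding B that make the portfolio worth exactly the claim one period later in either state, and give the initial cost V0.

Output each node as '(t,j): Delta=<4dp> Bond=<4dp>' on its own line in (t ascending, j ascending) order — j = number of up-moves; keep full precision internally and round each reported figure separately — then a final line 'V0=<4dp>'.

(0,0): Delta=-0.7915 Bond=269.7943
(1,0): Delta=-1.0000 Bond=296.8812
(1,1): Delta=-0.6590 Bond=239.2347
V0=133.6604

The replicating-portfolio and risk-neutral prices coincide; use p* = (1.01−0.68)/(1.46−0.68) = 0.4231 for the latter.
Terminal payoffs: V(2,0)=220.3172, V(2,1)=129.0884, V(2,2)=0.0000
Node (1,0) S=116.9600: V=(p*·129.0884+(1−p*)·220.3172)/1.01=179.9212; Δ=(129.0884−220.3172)/(170.7616−79.5328)=-1.0000; B=V−Δ·S=296.8812
Node (1,1) S=251.1200: V=(p*·0.0000+(1−p*)·129.0884)/1.01=73.7367; Δ=(0.0000−129.0884)/(366.6352−170.7616)=-0.6590; B=V−Δ·S=239.2347
Node (0,0) S=172.0000: V=(p*·73.7367+(1−p*)·179.9212)/1.01=133.6604; Δ=(73.7367−179.9212)/(251.1200−116.9600)=-0.7915; B=V−Δ·S=269.7943
Each (Δ,B) replicates both successor values, so the strategy is self-financing and V0 is arbitrage-free.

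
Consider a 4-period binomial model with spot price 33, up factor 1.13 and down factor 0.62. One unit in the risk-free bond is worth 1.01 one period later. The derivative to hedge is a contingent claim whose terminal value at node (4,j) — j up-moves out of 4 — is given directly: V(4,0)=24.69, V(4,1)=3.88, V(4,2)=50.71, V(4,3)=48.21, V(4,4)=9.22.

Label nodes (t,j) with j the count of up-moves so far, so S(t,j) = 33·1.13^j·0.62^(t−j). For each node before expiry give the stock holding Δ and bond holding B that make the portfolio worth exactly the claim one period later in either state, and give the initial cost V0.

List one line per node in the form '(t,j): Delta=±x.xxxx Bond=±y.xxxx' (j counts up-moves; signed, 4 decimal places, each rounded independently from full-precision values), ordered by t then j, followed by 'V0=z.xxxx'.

(0,0): Delta=-0.7376 Bond=56.5583
(1,0): Delta=1.3376 Bond=14.6635
(1,1): Delta=-1.0880 Bond=70.1886
(2,0): Delta=4.7313 Bond=-28.2385
(2,1): Delta=0.7647 Bond=28.0559
(2,2): Delta=-1.4008 Bond=84.0703
(3,0): Delta=-5.1882 Bond=49.4935
(3,1): Delta=6.4059 Bond=-52.5253
(3,2): Delta=-0.1876 Bond=53.2170
(3,3): Delta=-1.6056 Bond=94.6630
V0=32.2160

Risk-neutral probability p* = (R−d)/(u−d) = (1.01−0.62)/(1.13−0.62) = 0.7647.
Payoff layer (t=4): V(4,0)=24.6900, V(4,1)=3.8800, V(4,2)=50.7100, V(4,3)=48.2100, V(4,4)=9.2200
(3,0): S=7.8648. Δ = (V_up−V_dn)/(S_up−S_dn) = (3.8800−24.6900)/(8.8873−4.8762) = -5.1882. V = [p*·3.8800 + (1−p*)·24.6900]/1.01 = 8.6896. B = V − Δ·S = 49.4935.
(3,1): S=14.3343. Δ = (V_up−V_dn)/(S_up−S_dn) = (50.7100−3.8800)/(16.1977−8.8873) = 6.4059. V = [p*·50.7100 + (1−p*)·3.8800]/1.01 = 39.2982. B = V − Δ·S = -52.5253.
(3,2): S=26.1254. Δ = (V_up−V_dn)/(S_up−S_dn) = (48.2100−50.7100)/(29.5217−16.1977) = -0.1876. V = [p*·48.2100 + (1−p*)·50.7100]/1.01 = 48.3151. B = V − Δ·S = 53.2170.
(3,3): S=47.6156. Δ = (V_up−V_dn)/(S_up−S_dn) = (9.2200−48.2100)/(53.8056−29.5217) = -1.6056. V = [p*·9.2200 + (1−p*)·48.2100]/1.01 = 18.2120. B = V − Δ·S = 94.6630.
(2,0): S=12.6852. Δ = (V_up−V_dn)/(S_up−S_dn) = (39.2982−8.6896)/(14.3343−7.8648) = 4.7313. V = [p*·39.2982 + (1−p*)·8.6896]/1.01 = 31.7784. B = V − Δ·S = -28.2385.
(2,1): S=23.1198. Δ = (V_up−V_dn)/(S_up−S_dn) = (48.3151−39.2982)/(26.1254−14.3343) = 0.7647. V = [p*·48.3151 + (1−p*)·39.2982]/1.01 = 45.7361. B = V − Δ·S = 28.0559.
(2,2): S=42.1377. Δ = (V_up−V_dn)/(S_up−S_dn) = (18.2120−48.3151)/(47.6156−26.1254) = -1.4008. V = [p*·18.2120 + (1−p*)·48.3151]/1.01 = 25.0446. B = V − Δ·S = 84.0703.
(1,0): S=20.4600. Δ = (V_up−V_dn)/(S_up−S_dn) = (45.7361−31.7784)/(23.1198−12.6852) = 1.3376. V = [p*·45.7361 + (1−p*)·31.7784]/1.01 = 42.0316. B = V − Δ·S = 14.6635.
(1,1): S=37.2900. Δ = (V_up−V_dn)/(S_up−S_dn) = (25.0446−45.7361)/(42.1377−23.1198) = -1.0880. V = [p*·25.0446 + (1−p*)·45.7361]/1.01 = 29.6170. B = V − Δ·S = 70.1886.
(0,0): S=33.0000. Δ = (V_up−V_dn)/(S_up−S_dn) = (29.6170−42.0316)/(37.2900−20.4600) = -0.7376. V = [p*·29.6170 + (1−p*)·42.0316]/1.01 = 32.2160. B = V − Δ·S = 56.5583.
Root portfolio cost Δ·33+B reproduces V0=32.2160.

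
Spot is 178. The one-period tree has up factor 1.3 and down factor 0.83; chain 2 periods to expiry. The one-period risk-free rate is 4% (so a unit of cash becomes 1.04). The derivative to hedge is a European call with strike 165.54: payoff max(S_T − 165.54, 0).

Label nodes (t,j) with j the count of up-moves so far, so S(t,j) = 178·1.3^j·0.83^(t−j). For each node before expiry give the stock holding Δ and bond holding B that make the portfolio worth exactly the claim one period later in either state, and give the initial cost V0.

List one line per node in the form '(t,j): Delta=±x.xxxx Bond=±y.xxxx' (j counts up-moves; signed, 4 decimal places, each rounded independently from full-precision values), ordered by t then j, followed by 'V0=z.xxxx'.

Under the risk-neutral measure, an up-move has probability p* = (R−d)/(u−d) = 0.4468 and values discount at R = 1.04.
Terminal payoffs: V(2,0)=0.0000, V(2,1)=26.5220, V(2,2)=135.2800
(1,0): S=147.7400. Δ = (V_up−V_dn)/(S_up−S_dn) = (26.5220−0.0000)/(192.0620−122.6242) = 0.3820. V = [p*·26.5220 + (1−p*)·0.0000]/1.04 = 11.3945. B = V − Δ·S = -45.0353.
(1,1): S=231.4000. Δ = (V_up−V_dn)/(S_up−S_dn) = (135.2800−26.5220)/(300.8200−192.0620) = 1.0000. V = [p*·135.2800 + (1−p*)·26.5220]/1.04 = 72.2269. B = V − Δ·S = -159.1731.
(0,0): S=178.0000. Δ = (V_up−V_dn)/(S_up−S_dn) = (72.2269−11.3945)/(231.4000−147.7400) = 0.7271. V = [p*·72.2269 + (1−p*)·11.3945]/1.04 = 37.0913. B = V − Δ·S = -92.3395.
The time-0 hedge costs 37.0913, which is the no-arbitrage price.

(0,0): Delta=0.7271 Bond=-92.3395
(1,0): Delta=0.3820 Bond=-45.0353
(1,1): Delta=1.0000 Bond=-159.1731
V0=37.0913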